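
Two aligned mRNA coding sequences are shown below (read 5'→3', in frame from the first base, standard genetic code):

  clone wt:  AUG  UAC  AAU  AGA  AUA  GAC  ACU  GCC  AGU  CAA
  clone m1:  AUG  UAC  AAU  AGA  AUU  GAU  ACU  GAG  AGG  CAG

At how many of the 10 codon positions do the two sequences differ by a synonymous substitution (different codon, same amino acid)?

Codon 1: AUG Met / AUG Met — identical.
Codon 2: UAC Tyr / UAC Tyr — identical.
Codon 3: AAU Asn / AAU Asn — identical.
Codon 4: AGA Arg / AGA Arg — identical.
Codon 5: AUA Ile / AUU Ile — synonymous.
Codon 6: GAC Asp / GAU Asp — synonymous.
Codon 7: ACU Thr / ACU Thr — identical.
Codon 8: GCC Ala / GAG Glu — nonsynonymous.
Codon 9: AGU Ser / AGG Arg — nonsynonymous.
Codon 10: CAA Gln / CAG Gln — synonymous.
Synonymous differences: 3.

3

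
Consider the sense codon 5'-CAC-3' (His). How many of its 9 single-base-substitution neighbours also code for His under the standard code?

1

Position 1: none → 0 synonymous.
Position 2: none → 0 synonymous.
Position 3: CAU → 1 synonymous.
Total: 0 + 0 + 1 = 1.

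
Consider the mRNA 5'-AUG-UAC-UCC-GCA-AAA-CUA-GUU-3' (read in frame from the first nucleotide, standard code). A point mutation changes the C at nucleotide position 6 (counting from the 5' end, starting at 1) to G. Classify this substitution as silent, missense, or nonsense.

Position 6 falls in codon 2: UAC → Tyr.
After the substitution the codon is UAG → Stop.
The new codon is a stop codon, so this is a nonsense mutation.

nonsense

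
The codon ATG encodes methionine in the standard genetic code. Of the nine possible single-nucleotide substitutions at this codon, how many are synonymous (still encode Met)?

0

Position 1: none → 0 synonymous.
Position 2: none → 0 synonymous.
Position 3: none → 0 synonymous.
Total: 0 + 0 + 0 = 0.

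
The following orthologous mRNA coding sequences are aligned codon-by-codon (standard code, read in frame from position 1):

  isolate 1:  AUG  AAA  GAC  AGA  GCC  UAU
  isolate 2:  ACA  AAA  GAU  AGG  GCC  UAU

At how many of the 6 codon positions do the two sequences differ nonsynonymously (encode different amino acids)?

Codon 1: AUG Met / ACA Thr — nonsynonymous.
Codon 2: AAA Lys / AAA Lys — identical.
Codon 3: GAC Asp / GAU Asp — synonymous.
Codon 4: AGA Arg / AGG Arg — synonymous.
Codon 5: GCC Ala / GCC Ala — identical.
Codon 6: UAU Tyr / UAU Tyr — identical.
Nonsynonymous differences: 1.

1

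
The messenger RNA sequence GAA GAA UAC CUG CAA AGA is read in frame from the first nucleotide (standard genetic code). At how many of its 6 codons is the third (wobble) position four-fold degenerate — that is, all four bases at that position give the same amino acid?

1

Codon 1 GAA (Glu): third position 2-fold.
Codon 2 GAA (Glu): third position 2-fold.
Codon 3 UAC (Tyr): third position 2-fold.
Codon 4 CUG (Leu): third position 4-fold.
Codon 5 CAA (Gln): third position 2-fold.
Codon 6 AGA (Arg): third position 2-fold.
Four-fold degenerate third positions: 1.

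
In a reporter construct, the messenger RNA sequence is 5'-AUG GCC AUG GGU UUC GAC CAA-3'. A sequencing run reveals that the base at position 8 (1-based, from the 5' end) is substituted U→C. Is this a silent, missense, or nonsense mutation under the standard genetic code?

Position 8 falls in codon 3: AUG → Met.
After the substitution the codon is ACG → Thr.
Met ≠ Thr, so this is a missense mutation.

missense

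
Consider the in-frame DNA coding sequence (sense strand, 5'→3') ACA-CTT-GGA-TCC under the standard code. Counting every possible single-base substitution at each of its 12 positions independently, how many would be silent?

Codon 1 (ACA, Thr): 3 synonymous substitutions.
Codon 2 (CTT, Leu): 3 synonymous substitutions.
Codon 3 (GGA, Gly): 3 synonymous substitutions.
Codon 4 (TCC, Ser): 3 synonymous substitutions.
Total: 3 + 3 + 3 + 3 = 12.

12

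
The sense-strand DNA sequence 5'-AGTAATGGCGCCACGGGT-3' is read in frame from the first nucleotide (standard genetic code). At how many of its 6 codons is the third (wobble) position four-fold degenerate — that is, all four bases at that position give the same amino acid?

Codon 1 AGT (Ser): third position 2-fold.
Codon 2 AAT (Asn): third position 2-fold.
Codon 3 GGC (Gly): third position 4-fold.
Codon 4 GCC (Ala): third position 4-fold.
Codon 5 ACG (Thr): third position 4-fold.
Codon 6 GGT (Gly): third position 4-fold.
Four-fold degenerate third positions: 4.

4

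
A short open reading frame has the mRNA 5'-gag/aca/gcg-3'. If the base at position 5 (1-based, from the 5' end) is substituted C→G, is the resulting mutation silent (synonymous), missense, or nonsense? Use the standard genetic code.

Position 5 falls in codon 2: ACA → Thr.
After the substitution the codon is AGA → Arg.
Thr ≠ Arg, so this is a missense mutation.

missense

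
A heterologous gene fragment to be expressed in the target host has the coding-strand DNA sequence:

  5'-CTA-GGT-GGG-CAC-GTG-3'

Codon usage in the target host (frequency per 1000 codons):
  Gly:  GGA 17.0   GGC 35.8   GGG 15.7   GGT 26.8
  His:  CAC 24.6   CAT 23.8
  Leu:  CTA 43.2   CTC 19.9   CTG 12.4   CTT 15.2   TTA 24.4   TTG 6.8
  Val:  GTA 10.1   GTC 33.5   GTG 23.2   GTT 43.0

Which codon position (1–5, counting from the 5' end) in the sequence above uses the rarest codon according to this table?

3

Codon 1 CTA (Leu): 43.2 per 1000.
Codon 2 GGT (Gly): 26.8 per 1000.
Codon 3 GGG (Gly): 15.7 per 1000.
Codon 4 CAC (His): 24.6 per 1000.
Codon 5 GTG (Val): 23.2 per 1000.
Lowest frequency is 15.7 at codon 3.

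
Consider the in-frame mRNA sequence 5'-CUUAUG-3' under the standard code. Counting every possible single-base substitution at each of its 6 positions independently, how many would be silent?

Codon 1 (CUU, Leu): 3 synonymous substitutions.
Codon 2 (AUG, Met): 0 synonymous substitutions.
Total: 3 + 0 = 3.

3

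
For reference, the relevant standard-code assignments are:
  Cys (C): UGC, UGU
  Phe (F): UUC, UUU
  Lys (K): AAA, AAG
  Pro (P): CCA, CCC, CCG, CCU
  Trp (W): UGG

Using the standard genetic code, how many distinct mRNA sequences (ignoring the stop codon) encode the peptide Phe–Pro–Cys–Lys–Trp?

Phe: 2 codons.
Pro: 4 codons.
Cys: 2 codons.
Lys: 2 codons.
Trp: 1 codon.
2 × 4 × 2 × 2 × 1 = 32.

32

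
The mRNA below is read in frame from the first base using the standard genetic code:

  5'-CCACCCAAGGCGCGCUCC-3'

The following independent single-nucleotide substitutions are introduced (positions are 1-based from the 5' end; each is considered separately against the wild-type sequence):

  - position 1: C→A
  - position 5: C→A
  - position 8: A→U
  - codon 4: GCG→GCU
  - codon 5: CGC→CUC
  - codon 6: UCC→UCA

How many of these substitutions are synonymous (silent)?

Codon 1: CCA (Pro) → ACA (Thr) — missense.
Codon 2: CCC (Pro) → CAC (His) — missense.
Codon 3: AAG (Lys) → AUG (Met) — missense.
Codon 4: GCG (Ala) → GCU (Ala) — synonymous.
Codon 5: CGC (Arg) → CUC (Leu) — missense.
Codon 6: UCC (Ser) → UCA (Ser) — synonymous.
Synonymous: 2 of 6.

2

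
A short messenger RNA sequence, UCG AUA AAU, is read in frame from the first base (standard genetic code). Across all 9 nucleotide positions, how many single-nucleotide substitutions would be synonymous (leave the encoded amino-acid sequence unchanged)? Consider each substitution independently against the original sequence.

Codon 1 (UCG, Ser): 3 synonymous substitutions.
Codon 2 (AUA, Ile): 2 synonymous substitutions.
Codon 3 (AAU, Asn): 1 synonymous substitution.
Total: 3 + 2 + 1 = 6.

6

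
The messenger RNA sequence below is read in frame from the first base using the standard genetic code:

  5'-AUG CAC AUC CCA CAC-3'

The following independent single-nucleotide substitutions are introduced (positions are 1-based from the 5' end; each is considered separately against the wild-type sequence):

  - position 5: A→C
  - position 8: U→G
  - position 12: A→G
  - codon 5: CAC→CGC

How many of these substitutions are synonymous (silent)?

Codon 2: CAC (His) → CCC (Pro) — missense.
Codon 3: AUC (Ile) → AGC (Ser) — missense.
Codon 4: CCA (Pro) → CCG (Pro) — synonymous.
Codon 5: CAC (His) → CGC (Arg) — missense.
Synonymous: 1 of 4.

1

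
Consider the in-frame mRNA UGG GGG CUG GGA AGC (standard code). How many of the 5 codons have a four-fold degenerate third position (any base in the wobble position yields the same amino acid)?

Codon 1 UGG (Trp): third position 1-fold.
Codon 2 GGG (Gly): third position 4-fold.
Codon 3 CUG (Leu): third position 4-fold.
Codon 4 GGA (Gly): third position 4-fold.
Codon 5 AGC (Ser): third position 2-fold.
Four-fold degenerate third positions: 3.

3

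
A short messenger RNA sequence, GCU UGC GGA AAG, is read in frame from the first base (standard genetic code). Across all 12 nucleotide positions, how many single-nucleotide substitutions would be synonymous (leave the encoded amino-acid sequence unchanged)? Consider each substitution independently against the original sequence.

Codon 1 (GCU, Ala): 3 synonymous substitutions.
Codon 2 (UGC, Cys): 1 synonymous substitution.
Codon 3 (GGA, Gly): 3 synonymous substitutions.
Codon 4 (AAG, Lys): 1 synonymous substitution.
Total: 3 + 1 + 3 + 1 = 8.

8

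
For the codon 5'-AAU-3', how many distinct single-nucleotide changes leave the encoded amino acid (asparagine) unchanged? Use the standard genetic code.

Position 1: none → 0 synonymous.
Position 2: none → 0 synonymous.
Position 3: AAC → 1 synonymous.
Total: 0 + 0 + 1 = 1.

1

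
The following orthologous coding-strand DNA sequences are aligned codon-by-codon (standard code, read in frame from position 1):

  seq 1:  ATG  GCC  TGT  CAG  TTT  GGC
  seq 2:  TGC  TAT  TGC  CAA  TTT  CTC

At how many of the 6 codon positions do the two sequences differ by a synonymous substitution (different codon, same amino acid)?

2

Codon 1: ATG Met / TGC Cys — nonsynonymous.
Codon 2: GCC Ala / TAT Tyr — nonsynonymous.
Codon 3: TGT Cys / TGC Cys — synonymous.
Codon 4: CAG Gln / CAA Gln — synonymous.
Codon 5: TTT Phe / TTT Phe — identical.
Codon 6: GGC Gly / CTC Leu — nonsynonymous.
Synonymous differences: 2.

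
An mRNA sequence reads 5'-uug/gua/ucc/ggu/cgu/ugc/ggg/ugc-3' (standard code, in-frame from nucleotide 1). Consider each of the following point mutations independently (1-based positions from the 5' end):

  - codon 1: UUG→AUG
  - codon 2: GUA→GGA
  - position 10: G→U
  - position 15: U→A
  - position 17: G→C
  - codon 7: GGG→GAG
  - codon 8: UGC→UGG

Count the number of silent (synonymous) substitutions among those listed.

1

Codon 1: UUG (Leu) → AUG (Met) — missense.
Codon 2: GUA (Val) → GGA (Gly) — missense.
Codon 4: GGU (Gly) → UGU (Cys) — missense.
Codon 5: CGU (Arg) → CGA (Arg) — synonymous.
Codon 6: UGC (Cys) → UCC (Ser) — missense.
Codon 7: GGG (Gly) → GAG (Glu) — missense.
Codon 8: UGC (Cys) → UGG (Trp) — missense.
Synonymous: 1 of 7.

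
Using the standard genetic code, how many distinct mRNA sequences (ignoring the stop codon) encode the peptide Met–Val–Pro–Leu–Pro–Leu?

2304

Met: 1 codon.
Val: 4 codons.
Pro: 4 codons.
Leu: 6 codons.
Pro: 4 codons.
Leu: 6 codons.
1 × 4 × 4 × 6 × 4 × 6 = 2304.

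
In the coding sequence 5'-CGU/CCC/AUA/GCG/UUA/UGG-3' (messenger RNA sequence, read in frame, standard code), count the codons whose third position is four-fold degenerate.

Codon 1 CGU (Arg): third position 4-fold.
Codon 2 CCC (Pro): third position 4-fold.
Codon 3 AUA (Ile): third position 3-fold.
Codon 4 GCG (Ala): third position 4-fold.
Codon 5 UUA (Leu): third position 2-fold.
Codon 6 UGG (Trp): third position 1-fold.
Four-fold degenerate third positions: 3.

3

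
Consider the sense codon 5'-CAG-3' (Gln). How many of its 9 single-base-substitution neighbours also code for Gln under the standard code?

1

Position 1: none → 0 synonymous.
Position 2: none → 0 synonymous.
Position 3: CAA → 1 synonymous.
Total: 0 + 0 + 1 = 1.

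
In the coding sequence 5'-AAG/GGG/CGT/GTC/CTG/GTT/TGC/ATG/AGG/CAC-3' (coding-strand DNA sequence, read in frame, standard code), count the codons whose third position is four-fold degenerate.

Codon 1 AAG (Lys): third position 2-fold.
Codon 2 GGG (Gly): third position 4-fold.
Codon 3 CGT (Arg): third position 4-fold.
Codon 4 GTC (Val): third position 4-fold.
Codon 5 CTG (Leu): third position 4-fold.
Codon 6 GTT (Val): third position 4-fold.
Codon 7 TGC (Cys): third position 2-fold.
Codon 8 ATG (Met): third position 1-fold.
Codon 9 AGG (Arg): third position 2-fold.
Codon 10 CAC (His): third position 2-fold.
Four-fold degenerate third positions: 5.

5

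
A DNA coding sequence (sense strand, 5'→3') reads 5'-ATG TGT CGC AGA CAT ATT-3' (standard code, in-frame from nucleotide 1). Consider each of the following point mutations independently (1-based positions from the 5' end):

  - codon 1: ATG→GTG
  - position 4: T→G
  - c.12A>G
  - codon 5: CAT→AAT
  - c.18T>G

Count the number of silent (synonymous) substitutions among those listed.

Codon 1: ATG (Met) → GTG (Val) — missense.
Codon 2: TGT (Cys) → GGT (Gly) — missense.
Codon 4: AGA (Arg) → AGG (Arg) — synonymous.
Codon 5: CAT (His) → AAT (Asn) — missense.
Codon 6: ATT (Ile) → ATG (Met) — missense.
Synonymous: 1 of 5.

1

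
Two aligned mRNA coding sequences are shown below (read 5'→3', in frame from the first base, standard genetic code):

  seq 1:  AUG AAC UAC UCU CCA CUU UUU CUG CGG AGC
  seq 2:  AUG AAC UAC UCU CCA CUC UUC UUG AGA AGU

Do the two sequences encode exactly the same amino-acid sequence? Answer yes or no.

Codon 1: AUG Met / AUG Met — identical.
Codon 2: AAC Asn / AAC Asn — identical.
Codon 3: UAC Tyr / UAC Tyr — identical.
Codon 4: UCU Ser / UCU Ser — identical.
Codon 5: CCA Pro / CCA Pro — identical.
Codon 6: CUU Leu / CUC Leu — synonymous.
Codon 7: UUU Phe / UUC Phe — synonymous.
Codon 8: CUG Leu / UUG Leu — synonymous.
Codon 9: CGG Arg / AGA Arg — synonymous.
Codon 10: AGC Ser / AGU Ser — synonymous.
Nonsynonymous differences: 0 → same protein.

yes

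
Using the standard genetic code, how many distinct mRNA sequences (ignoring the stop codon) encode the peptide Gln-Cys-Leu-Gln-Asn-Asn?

192

Gln: 2 codons.
Cys: 2 codons.
Leu: 6 codons.
Gln: 2 codons.
Asn: 2 codons.
Asn: 2 codons.
2 × 2 × 6 × 2 × 2 × 2 = 192.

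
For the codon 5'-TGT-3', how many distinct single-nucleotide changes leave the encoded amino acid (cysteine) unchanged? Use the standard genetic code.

Position 1: none → 0 synonymous.
Position 2: none → 0 synonymous.
Position 3: TGC → 1 synonymous.
Total: 0 + 0 + 1 = 1.

1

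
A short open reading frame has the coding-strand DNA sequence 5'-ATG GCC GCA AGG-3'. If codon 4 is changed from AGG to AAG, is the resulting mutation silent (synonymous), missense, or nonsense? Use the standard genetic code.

missense

Position 11 falls in codon 4: AGG → Arg.
After the substitution the codon is AAG → Lys.
Arg ≠ Lys, so this is a missense mutation.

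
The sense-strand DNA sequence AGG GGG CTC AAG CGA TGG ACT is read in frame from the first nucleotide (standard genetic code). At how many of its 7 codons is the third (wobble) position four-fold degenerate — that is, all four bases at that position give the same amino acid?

Codon 1 AGG (Arg): third position 2-fold.
Codon 2 GGG (Gly): third position 4-fold.
Codon 3 CTC (Leu): third position 4-fold.
Codon 4 AAG (Lys): third position 2-fold.
Codon 5 CGA (Arg): third position 4-fold.
Codon 6 TGG (Trp): third position 1-fold.
Codon 7 ACT (Thr): third position 4-fold.
Four-fold degenerate third positions: 4.

4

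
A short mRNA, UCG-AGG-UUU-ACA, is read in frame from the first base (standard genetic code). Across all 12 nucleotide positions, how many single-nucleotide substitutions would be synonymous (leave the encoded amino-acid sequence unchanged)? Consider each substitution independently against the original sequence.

9

Codon 1 (UCG, Ser): 3 synonymous substitutions.
Codon 2 (AGG, Arg): 2 synonymous substitutions.
Codon 3 (UUU, Phe): 1 synonymous substitution.
Codon 4 (ACA, Thr): 3 synonymous substitutions.
Total: 3 + 2 + 1 + 3 = 9.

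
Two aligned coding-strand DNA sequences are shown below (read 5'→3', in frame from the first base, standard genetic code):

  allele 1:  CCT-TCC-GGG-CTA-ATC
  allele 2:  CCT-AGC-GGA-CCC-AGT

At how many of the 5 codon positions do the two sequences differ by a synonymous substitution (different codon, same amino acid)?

2

Codon 1: CCT Pro / CCT Pro — identical.
Codon 2: TCC Ser / AGC Ser — synonymous.
Codon 3: GGG Gly / GGA Gly — synonymous.
Codon 4: CTA Leu / CCC Pro — nonsynonymous.
Codon 5: ATC Ile / AGT Ser — nonsynonymous.
Synonymous differences: 2.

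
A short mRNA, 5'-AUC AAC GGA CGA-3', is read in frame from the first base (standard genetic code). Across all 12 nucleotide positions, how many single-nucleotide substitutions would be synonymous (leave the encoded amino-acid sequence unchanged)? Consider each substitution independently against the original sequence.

Codon 1 (AUC, Ile): 2 synonymous substitutions.
Codon 2 (AAC, Asn): 1 synonymous substitution.
Codon 3 (GGA, Gly): 3 synonymous substitutions.
Codon 4 (CGA, Arg): 4 synonymous substitutions.
Total: 2 + 1 + 3 + 4 = 10.

10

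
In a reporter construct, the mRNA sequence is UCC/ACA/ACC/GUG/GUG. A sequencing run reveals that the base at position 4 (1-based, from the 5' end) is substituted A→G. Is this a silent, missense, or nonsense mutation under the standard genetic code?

Position 4 falls in codon 2: ACA → Thr.
After the substitution the codon is GCA → Ala.
Thr ≠ Ala, so this is a missense mutation.

missense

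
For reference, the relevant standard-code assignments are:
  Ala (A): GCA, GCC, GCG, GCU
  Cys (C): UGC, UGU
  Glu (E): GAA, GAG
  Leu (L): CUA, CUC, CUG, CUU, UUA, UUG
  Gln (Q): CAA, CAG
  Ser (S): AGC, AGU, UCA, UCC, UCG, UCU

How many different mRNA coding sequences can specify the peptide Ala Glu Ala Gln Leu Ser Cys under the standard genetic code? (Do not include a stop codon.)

4608

Ala: 4 codons.
Glu: 2 codons.
Ala: 4 codons.
Gln: 2 codons.
Leu: 6 codons.
Ser: 6 codons.
Cys: 2 codons.
4 × 2 × 4 × 2 × 6 × 6 × 2 = 4608.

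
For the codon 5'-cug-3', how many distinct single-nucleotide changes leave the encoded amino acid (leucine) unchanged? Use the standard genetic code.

Position 1: UUG → 1 synonymous.
Position 2: none → 0 synonymous.
Position 3: CUU, CUC, CUA → 3 synonymous.
Total: 1 + 0 + 3 = 4.

4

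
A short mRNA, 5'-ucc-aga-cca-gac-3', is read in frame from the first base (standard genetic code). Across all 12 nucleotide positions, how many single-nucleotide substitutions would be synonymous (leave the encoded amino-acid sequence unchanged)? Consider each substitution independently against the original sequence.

9

Codon 1 (UCC, Ser): 3 synonymous substitutions.
Codon 2 (AGA, Arg): 2 synonymous substitutions.
Codon 3 (CCA, Pro): 3 synonymous substitutions.
Codon 4 (GAC, Asp): 1 synonymous substitution.
Total: 3 + 2 + 3 + 1 = 9.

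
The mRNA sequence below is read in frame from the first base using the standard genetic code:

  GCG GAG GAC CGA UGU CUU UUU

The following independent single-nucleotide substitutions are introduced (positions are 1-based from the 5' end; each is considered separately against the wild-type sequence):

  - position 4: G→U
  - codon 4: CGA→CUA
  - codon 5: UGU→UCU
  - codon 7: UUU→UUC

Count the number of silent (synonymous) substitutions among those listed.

Codon 2: GAG (Glu) → UAG (Stop) — nonsense.
Codon 4: CGA (Arg) → CUA (Leu) — missense.
Codon 5: UGU (Cys) → UCU (Ser) — missense.
Codon 7: UUU (Phe) → UUC (Phe) — synonymous.
Synonymous: 1 of 4.

1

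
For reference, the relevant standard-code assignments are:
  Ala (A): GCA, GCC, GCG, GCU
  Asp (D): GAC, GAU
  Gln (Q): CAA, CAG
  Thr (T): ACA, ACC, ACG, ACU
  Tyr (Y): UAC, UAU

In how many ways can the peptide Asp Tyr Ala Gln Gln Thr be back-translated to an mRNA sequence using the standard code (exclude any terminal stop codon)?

256

Asp: 2 codons.
Tyr: 2 codons.
Ala: 4 codons.
Gln: 2 codons.
Gln: 2 codons.
Thr: 4 codons.
2 × 2 × 4 × 2 × 2 × 4 = 256.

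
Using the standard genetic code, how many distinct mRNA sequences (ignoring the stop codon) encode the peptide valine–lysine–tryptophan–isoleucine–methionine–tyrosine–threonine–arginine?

1152

Val: 4 codons.
Lys: 2 codons.
Trp: 1 codon.
Ile: 3 codons.
Met: 1 codon.
Tyr: 2 codons.
Thr: 4 codons.
Arg: 6 codons.
4 × 2 × 1 × 3 × 1 × 2 × 4 × 6 = 1152.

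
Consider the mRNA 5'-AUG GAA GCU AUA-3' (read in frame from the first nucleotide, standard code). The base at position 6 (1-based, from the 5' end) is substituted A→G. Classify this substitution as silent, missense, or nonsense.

silent

Position 6 falls in codon 2: GAA → Glu.
After the substitution the codon is GAG → Glu.
Both encode Glu, so the change is synonymous.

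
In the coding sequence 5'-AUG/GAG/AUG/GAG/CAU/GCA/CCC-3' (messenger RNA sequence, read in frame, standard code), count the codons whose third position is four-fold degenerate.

Codon 1 AUG (Met): third position 1-fold.
Codon 2 GAG (Glu): third position 2-fold.
Codon 3 AUG (Met): third position 1-fold.
Codon 4 GAG (Glu): third position 2-fold.
Codon 5 CAU (His): third position 2-fold.
Codon 6 GCA (Ala): third position 4-fold.
Codon 7 CCC (Pro): third position 4-fold.
Four-fold degenerate third positions: 2.

2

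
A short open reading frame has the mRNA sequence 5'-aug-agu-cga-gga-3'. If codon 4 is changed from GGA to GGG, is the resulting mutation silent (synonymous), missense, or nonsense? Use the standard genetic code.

Position 12 falls in codon 4: GGA → Gly.
After the substitution the codon is GGG → Gly.
Both encode Gly, so the change is synonymous.

silent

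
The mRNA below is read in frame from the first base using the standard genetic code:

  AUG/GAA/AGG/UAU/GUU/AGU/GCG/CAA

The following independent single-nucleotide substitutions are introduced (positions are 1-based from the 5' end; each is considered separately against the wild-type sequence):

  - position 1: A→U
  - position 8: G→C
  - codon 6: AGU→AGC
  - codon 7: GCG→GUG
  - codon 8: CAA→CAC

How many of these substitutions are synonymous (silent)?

Codon 1: AUG (Met) → UUG (Leu) — missense.
Codon 3: AGG (Arg) → ACG (Thr) — missense.
Codon 6: AGU (Ser) → AGC (Ser) — synonymous.
Codon 7: GCG (Ala) → GUG (Val) — missense.
Codon 8: CAA (Gln) → CAC (His) — missense.
Synonymous: 1 of 5.

1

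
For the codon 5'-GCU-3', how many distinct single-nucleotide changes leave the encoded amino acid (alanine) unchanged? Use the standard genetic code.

Position 1: none → 0 synonymous.
Position 2: none → 0 synonymous.
Position 3: GCC, GCA, GCG → 3 synonymous.
Total: 0 + 0 + 3 = 3.

3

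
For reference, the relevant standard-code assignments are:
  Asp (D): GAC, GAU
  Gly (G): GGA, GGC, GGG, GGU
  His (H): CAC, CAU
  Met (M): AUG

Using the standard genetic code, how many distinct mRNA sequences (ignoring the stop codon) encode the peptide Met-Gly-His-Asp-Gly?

Met: 1 codon.
Gly: 4 codons.
His: 2 codons.
Asp: 2 codons.
Gly: 4 codons.
1 × 4 × 2 × 2 × 4 = 64.

64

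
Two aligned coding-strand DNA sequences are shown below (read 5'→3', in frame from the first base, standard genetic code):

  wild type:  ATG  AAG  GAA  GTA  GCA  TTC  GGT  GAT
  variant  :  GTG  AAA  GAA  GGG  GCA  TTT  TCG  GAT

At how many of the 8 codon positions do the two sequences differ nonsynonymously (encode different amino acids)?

3

Codon 1: ATG Met / GTG Val — nonsynonymous.
Codon 2: AAG Lys / AAA Lys — synonymous.
Codon 3: GAA Glu / GAA Glu — identical.
Codon 4: GTA Val / GGG Gly — nonsynonymous.
Codon 5: GCA Ala / GCA Ala — identical.
Codon 6: TTC Phe / TTT Phe — synonymous.
Codon 7: GGT Gly / TCG Ser — nonsynonymous.
Codon 8: GAT Asp / GAT Asp — identical.
Nonsynonymous differences: 3.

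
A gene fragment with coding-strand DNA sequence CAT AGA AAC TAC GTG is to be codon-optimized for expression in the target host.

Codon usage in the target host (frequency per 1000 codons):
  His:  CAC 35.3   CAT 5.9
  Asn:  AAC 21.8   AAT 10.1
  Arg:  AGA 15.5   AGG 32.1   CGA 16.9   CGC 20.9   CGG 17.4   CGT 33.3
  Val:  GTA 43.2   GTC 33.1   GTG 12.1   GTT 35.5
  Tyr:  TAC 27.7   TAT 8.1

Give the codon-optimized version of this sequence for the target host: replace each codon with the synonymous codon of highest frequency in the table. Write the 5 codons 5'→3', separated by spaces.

CAC CGT AAC TAC GTA

Codon 1 (His): best is CAC at 35.3.
Codon 2 (Arg): best is CGT at 33.3.
Codon 3 (Asn): best is AAC at 21.8.
Codon 4 (Tyr): best is TAC at 27.7.
Codon 5 (Val): best is GTA at 43.2.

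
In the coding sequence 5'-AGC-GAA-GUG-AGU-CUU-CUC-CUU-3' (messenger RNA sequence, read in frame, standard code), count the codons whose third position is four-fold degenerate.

Codon 1 AGC (Ser): third position 2-fold.
Codon 2 GAA (Glu): third position 2-fold.
Codon 3 GUG (Val): third position 4-fold.
Codon 4 AGU (Ser): third position 2-fold.
Codon 5 CUU (Leu): third position 4-fold.
Codon 6 CUC (Leu): third position 4-fold.
Codon 7 CUU (Leu): third position 4-fold.
Four-fold degenerate third positions: 4.

4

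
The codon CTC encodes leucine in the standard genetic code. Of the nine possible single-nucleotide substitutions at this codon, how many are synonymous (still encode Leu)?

Position 1: none → 0 synonymous.
Position 2: none → 0 synonymous.
Position 3: CTT, CTA, CTG → 3 synonymous.
Total: 0 + 0 + 3 = 3.

3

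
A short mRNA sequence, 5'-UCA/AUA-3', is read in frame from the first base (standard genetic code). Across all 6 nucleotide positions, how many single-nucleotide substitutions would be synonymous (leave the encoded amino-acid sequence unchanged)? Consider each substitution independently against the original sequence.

5

Codon 1 (UCA, Ser): 3 synonymous substitutions.
Codon 2 (AUA, Ile): 2 synonymous substitutions.
Total: 3 + 2 = 5.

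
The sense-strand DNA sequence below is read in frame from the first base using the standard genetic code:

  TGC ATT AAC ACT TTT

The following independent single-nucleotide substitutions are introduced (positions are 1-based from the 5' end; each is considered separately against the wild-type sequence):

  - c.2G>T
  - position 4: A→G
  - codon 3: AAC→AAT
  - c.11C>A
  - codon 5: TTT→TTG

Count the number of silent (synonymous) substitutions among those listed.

1

Codon 1: TGC (Cys) → TTC (Phe) — missense.
Codon 2: ATT (Ile) → GTT (Val) — missense.
Codon 3: AAC (Asn) → AAT (Asn) — synonymous.
Codon 4: ACT (Thr) → AAT (Asn) — missense.
Codon 5: TTT (Phe) → TTG (Leu) — missense.
Synonymous: 1 of 5.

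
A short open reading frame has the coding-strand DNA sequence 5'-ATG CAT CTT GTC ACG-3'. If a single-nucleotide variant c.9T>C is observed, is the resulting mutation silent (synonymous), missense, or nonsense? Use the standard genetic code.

Position 9 falls in codon 3: CTT → Leu.
After the substitution the codon is CTC → Leu.
Both encode Leu, so the change is synonymous.

silent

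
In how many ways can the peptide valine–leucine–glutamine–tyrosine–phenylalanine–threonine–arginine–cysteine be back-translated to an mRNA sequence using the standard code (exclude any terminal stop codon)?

Val: 4 codons.
Leu: 6 codons.
Gln: 2 codons.
Tyr: 2 codons.
Phe: 2 codons.
Thr: 4 codons.
Arg: 6 codons.
Cys: 2 codons.
4 × 6 × 2 × 2 × 2 × 4 × 6 × 2 = 9216.

9216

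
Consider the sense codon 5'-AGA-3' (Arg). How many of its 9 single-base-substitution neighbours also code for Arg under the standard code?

2

Position 1: CGA → 1 synonymous.
Position 2: none → 0 synonymous.
Position 3: AGG → 1 synonymous.
Total: 1 + 0 + 1 = 2.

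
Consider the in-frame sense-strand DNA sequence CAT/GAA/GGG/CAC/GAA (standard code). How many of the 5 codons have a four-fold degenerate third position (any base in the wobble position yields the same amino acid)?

1

Codon 1 CAT (His): third position 2-fold.
Codon 2 GAA (Glu): third position 2-fold.
Codon 3 GGG (Gly): third position 4-fold.
Codon 4 CAC (His): third position 2-fold.
Codon 5 GAA (Glu): third position 2-fold.
Four-fold degenerate third positions: 1.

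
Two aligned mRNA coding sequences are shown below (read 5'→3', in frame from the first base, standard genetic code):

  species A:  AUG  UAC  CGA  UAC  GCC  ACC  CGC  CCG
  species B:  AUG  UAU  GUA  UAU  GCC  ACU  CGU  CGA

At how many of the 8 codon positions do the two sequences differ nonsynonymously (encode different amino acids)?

Codon 1: AUG Met / AUG Met — identical.
Codon 2: UAC Tyr / UAU Tyr — synonymous.
Codon 3: CGA Arg / GUA Val — nonsynonymous.
Codon 4: UAC Tyr / UAU Tyr — synonymous.
Codon 5: GCC Ala / GCC Ala — identical.
Codon 6: ACC Thr / ACU Thr — synonymous.
Codon 7: CGC Arg / CGU Arg — synonymous.
Codon 8: CCG Pro / CGA Arg — nonsynonymous.
Nonsynonymous differences: 2.

2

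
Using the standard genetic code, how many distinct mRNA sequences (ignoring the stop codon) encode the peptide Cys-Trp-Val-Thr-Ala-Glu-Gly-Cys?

Cys: 2 codons.
Trp: 1 codon.
Val: 4 codons.
Thr: 4 codons.
Ala: 4 codons.
Glu: 2 codons.
Gly: 4 codons.
Cys: 2 codons.
2 × 1 × 4 × 4 × 4 × 2 × 4 × 2 = 2048.

2048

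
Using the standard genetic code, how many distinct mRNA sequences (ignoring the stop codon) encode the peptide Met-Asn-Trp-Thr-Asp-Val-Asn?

128

Met: 1 codon.
Asn: 2 codons.
Trp: 1 codon.
Thr: 4 codons.
Asp: 2 codons.
Val: 4 codons.
Asn: 2 codons.
1 × 2 × 1 × 4 × 2 × 4 × 2 = 128.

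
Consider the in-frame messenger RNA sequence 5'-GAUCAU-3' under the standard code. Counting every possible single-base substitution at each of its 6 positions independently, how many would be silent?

Codon 1 (GAU, Asp): 1 synonymous substitution.
Codon 2 (CAU, His): 1 synonymous substitution.
Total: 1 + 1 = 2.

2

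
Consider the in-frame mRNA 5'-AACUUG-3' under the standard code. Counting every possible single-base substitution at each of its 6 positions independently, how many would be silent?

3

Codon 1 (AAC, Asn): 1 synonymous substitution.
Codon 2 (UUG, Leu): 2 synonymous substitutions.
Total: 1 + 2 = 3.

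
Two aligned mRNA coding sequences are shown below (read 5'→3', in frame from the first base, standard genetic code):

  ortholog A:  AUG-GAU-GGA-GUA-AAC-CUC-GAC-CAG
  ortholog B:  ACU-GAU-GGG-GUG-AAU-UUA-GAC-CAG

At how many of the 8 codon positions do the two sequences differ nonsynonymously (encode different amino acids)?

1

Codon 1: AUG Met / ACU Thr — nonsynonymous.
Codon 2: GAU Asp / GAU Asp — identical.
Codon 3: GGA Gly / GGG Gly — synonymous.
Codon 4: GUA Val / GUG Val — synonymous.
Codon 5: AAC Asn / AAU Asn — synonymous.
Codon 6: CUC Leu / UUA Leu — synonymous.
Codon 7: GAC Asp / GAC Asp — identical.
Codon 8: CAG Gln / CAG Gln — identical.
Nonsynonymous differences: 1.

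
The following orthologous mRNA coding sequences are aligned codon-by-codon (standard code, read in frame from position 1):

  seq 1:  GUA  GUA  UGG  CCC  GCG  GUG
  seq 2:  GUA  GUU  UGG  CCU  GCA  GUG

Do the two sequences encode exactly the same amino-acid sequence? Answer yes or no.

yes

Codon 1: GUA Val / GUA Val — identical.
Codon 2: GUA Val / GUU Val — synonymous.
Codon 3: UGG Trp / UGG Trp — identical.
Codon 4: CCC Pro / CCU Pro — synonymous.
Codon 5: GCG Ala / GCA Ala — synonymous.
Codon 6: GUG Val / GUG Val — identical.
Nonsynonymous differences: 0 → same protein.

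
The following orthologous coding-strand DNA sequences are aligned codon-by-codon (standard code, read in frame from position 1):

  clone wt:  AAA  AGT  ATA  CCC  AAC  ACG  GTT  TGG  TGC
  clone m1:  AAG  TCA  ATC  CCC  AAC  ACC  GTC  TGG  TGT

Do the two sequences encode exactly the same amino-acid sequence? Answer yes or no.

yes

Codon 1: AAA Lys / AAG Lys — synonymous.
Codon 2: AGT Ser / TCA Ser — synonymous.
Codon 3: ATA Ile / ATC Ile — synonymous.
Codon 4: CCC Pro / CCC Pro — identical.
Codon 5: AAC Asn / AAC Asn — identical.
Codon 6: ACG Thr / ACC Thr — synonymous.
Codon 7: GTT Val / GTC Val — synonymous.
Codon 8: TGG Trp / TGG Trp — identical.
Codon 9: TGC Cys / TGT Cys — synonymous.
Nonsynonymous differences: 0 → same protein.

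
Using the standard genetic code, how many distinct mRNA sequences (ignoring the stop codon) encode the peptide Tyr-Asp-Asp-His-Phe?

32

Tyr: 2 codons.
Asp: 2 codons.
Asp: 2 codons.
His: 2 codons.
Phe: 2 codons.
2 × 2 × 2 × 2 × 2 = 32.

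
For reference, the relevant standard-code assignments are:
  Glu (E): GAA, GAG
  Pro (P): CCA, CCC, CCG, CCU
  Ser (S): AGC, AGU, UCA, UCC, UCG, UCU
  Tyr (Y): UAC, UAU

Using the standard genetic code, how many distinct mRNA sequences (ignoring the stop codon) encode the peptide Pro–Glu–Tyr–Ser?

96

Pro: 4 codons.
Glu: 2 codons.
Tyr: 2 codons.
Ser: 6 codons.
4 × 2 × 2 × 6 = 96.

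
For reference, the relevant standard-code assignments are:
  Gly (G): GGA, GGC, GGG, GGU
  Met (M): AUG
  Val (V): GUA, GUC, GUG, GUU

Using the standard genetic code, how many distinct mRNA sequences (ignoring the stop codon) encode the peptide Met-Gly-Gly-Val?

64

Met: 1 codon.
Gly: 4 codons.
Gly: 4 codons.
Val: 4 codons.
1 × 4 × 4 × 4 = 64.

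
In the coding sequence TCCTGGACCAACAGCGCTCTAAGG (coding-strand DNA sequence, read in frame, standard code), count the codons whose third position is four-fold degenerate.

Codon 1 TCC (Ser): third position 4-fold.
Codon 2 TGG (Trp): third position 1-fold.
Codon 3 ACC (Thr): third position 4-fold.
Codon 4 AAC (Asn): third position 2-fold.
Codon 5 AGC (Ser): third position 2-fold.
Codon 6 GCT (Ala): third position 4-fold.
Codon 7 CTA (Leu): third position 4-fold.
Codon 8 AGG (Arg): third position 2-fold.
Four-fold degenerate third positions: 4.

4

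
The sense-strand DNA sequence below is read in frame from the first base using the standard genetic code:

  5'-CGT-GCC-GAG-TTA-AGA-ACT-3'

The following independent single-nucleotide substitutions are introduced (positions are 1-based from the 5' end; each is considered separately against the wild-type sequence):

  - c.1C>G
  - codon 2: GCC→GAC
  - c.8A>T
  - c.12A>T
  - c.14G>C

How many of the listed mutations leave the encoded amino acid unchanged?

0

Codon 1: CGT (Arg) → GGT (Gly) — missense.
Codon 2: GCC (Ala) → GAC (Asp) — missense.
Codon 3: GAG (Glu) → GTG (Val) — missense.
Codon 4: TTA (Leu) → TTT (Phe) — missense.
Codon 5: AGA (Arg) → ACA (Thr) — missense.
Synonymous: 0 of 5.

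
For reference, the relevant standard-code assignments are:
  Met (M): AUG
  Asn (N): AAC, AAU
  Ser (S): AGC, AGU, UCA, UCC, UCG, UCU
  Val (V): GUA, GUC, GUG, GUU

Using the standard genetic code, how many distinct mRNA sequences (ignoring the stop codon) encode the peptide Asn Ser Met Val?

Asn: 2 codons.
Ser: 6 codons.
Met: 1 codon.
Val: 4 codons.
2 × 6 × 1 × 4 = 48.

48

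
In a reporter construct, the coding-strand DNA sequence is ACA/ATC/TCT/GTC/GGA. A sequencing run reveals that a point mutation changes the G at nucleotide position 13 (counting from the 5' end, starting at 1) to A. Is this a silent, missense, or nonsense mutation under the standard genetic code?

missense

Position 13 falls in codon 5: GGA → Gly.
After the substitution the codon is AGA → Arg.
Gly ≠ Arg, so this is a missense mutation.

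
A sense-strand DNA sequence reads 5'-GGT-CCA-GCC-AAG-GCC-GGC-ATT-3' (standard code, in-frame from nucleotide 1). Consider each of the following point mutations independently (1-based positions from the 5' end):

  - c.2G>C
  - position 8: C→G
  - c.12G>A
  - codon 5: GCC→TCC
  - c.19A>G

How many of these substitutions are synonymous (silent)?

1

Codon 1: GGT (Gly) → GCT (Ala) — missense.
Codon 3: GCC (Ala) → GGC (Gly) — missense.
Codon 4: AAG (Lys) → AAA (Lys) — synonymous.
Codon 5: GCC (Ala) → TCC (Ser) — missense.
Codon 7: ATT (Ile) → GTT (Val) — missense.
Synonymous: 1 of 5.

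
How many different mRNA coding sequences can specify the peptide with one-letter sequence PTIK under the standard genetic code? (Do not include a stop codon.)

96

Pro: 4 codons.
Thr: 4 codons.
Ile: 3 codons.
Lys: 2 codons.
4 × 4 × 3 × 2 = 96.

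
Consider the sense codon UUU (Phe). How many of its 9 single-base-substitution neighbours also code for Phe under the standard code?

1

Position 1: none → 0 synonymous.
Position 2: none → 0 synonymous.
Position 3: UUC → 1 synonymous.
Total: 0 + 0 + 1 = 1.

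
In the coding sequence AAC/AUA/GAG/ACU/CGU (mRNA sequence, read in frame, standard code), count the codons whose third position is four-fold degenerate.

2

Codon 1 AAC (Asn): third position 2-fold.
Codon 2 AUA (Ile): third position 3-fold.
Codon 3 GAG (Glu): third position 2-fold.
Codon 4 ACU (Thr): third position 4-fold.
Codon 5 CGU (Arg): third position 4-fold.
Four-fold degenerate third positions: 2.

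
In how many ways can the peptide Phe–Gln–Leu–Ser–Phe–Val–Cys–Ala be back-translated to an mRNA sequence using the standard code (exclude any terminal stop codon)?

Phe: 2 codons.
Gln: 2 codons.
Leu: 6 codons.
Ser: 6 codons.
Phe: 2 codons.
Val: 4 codons.
Cys: 2 codons.
Ala: 4 codons.
2 × 2 × 6 × 6 × 2 × 4 × 2 × 4 = 9216.

9216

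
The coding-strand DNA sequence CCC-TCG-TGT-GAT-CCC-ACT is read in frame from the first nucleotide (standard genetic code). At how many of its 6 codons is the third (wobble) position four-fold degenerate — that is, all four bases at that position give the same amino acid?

4

Codon 1 CCC (Pro): third position 4-fold.
Codon 2 TCG (Ser): third position 4-fold.
Codon 3 TGT (Cys): third position 2-fold.
Codon 4 GAT (Asp): third position 2-fold.
Codon 5 CCC (Pro): third position 4-fold.
Codon 6 ACT (Thr): third position 4-fold.
Four-fold degenerate third positions: 4.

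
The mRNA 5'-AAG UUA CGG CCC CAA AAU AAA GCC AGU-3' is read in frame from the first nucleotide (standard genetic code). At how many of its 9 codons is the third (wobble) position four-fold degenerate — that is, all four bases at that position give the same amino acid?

Codon 1 AAG (Lys): third position 2-fold.
Codon 2 UUA (Leu): third position 2-fold.
Codon 3 CGG (Arg): third position 4-fold.
Codon 4 CCC (Pro): third position 4-fold.
Codon 5 CAA (Gln): third position 2-fold.
Codon 6 AAU (Asn): third position 2-fold.
Codon 7 AAA (Lys): third position 2-fold.
Codon 8 GCC (Ala): third position 4-fold.
Codon 9 AGU (Ser): third position 2-fold.
Four-fold degenerate third positions: 3.

3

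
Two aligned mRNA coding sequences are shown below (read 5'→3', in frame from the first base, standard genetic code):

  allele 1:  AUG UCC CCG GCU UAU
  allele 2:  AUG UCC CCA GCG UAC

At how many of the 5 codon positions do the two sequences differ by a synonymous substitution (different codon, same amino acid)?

Codon 1: AUG Met / AUG Met — identical.
Codon 2: UCC Ser / UCC Ser — identical.
Codon 3: CCG Pro / CCA Pro — synonymous.
Codon 4: GCU Ala / GCG Ala — synonymous.
Codon 5: UAU Tyr / UAC Tyr — synonymous.
Synonymous differences: 3.

3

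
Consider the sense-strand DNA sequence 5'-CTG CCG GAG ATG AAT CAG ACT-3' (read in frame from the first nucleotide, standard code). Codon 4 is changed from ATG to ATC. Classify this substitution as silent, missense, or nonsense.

missense

Position 12 falls in codon 4: ATG → Met.
After the substitution the codon is ATC → Ile.
Met ≠ Ile, so this is a missense mutation.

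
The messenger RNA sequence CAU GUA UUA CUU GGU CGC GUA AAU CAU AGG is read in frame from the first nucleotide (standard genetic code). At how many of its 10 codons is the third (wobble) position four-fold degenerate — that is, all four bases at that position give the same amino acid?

5

Codon 1 CAU (His): third position 2-fold.
Codon 2 GUA (Val): third position 4-fold.
Codon 3 UUA (Leu): third position 2-fold.
Codon 4 CUU (Leu): third position 4-fold.
Codon 5 GGU (Gly): third position 4-fold.
Codon 6 CGC (Arg): third position 4-fold.
Codon 7 GUA (Val): third position 4-fold.
Codon 8 AAU (Asn): third position 2-fold.
Codon 9 CAU (His): third position 2-fold.
Codon 10 AGG (Arg): third position 2-fold.
Four-fold degenerate third positions: 5.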